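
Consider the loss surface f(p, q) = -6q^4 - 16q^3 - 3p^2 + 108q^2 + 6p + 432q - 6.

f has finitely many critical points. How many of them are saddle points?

f separates as a function of p plus a function of q, so ∇f=0 decouples.
∂f/∂p = -6(p - 1) = 0 at p ∈ {1}; ∂f/∂q = -24(q - 3)(q + 2)(q + 3) = 0 at q ∈ {-3, -2, 3}.
The Hessian is diagonal: diag(f_pp, f_qq). Second derivatives: f_pp(1)=-6; f_qq(-3)=-144, f_qq(-2)=120, f_qq(3)=-720.
Saddle points occur where the two diagonal entries have opposite signs: (1, -2). Count: 1.

1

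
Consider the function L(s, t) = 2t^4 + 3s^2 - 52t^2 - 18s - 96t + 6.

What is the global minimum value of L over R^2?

-725

L(s,t) separates as P(s) + Q(t) + 6, so its minimum is min P + min Q + 6.
P'(s) = 6s - 18 vanishes at s ∈ {3}; Q'(t) = 8(t - 4)(t + 1)(t + 3) vanishes at t ∈ {-3, -1, 4}.
Local minima of P (where P''>0): P(3)=-27. Local minima of Q: Q(-3)=-18, Q(4)=-704.
So the global minimum of L is P(3) + Q(4) + 6 = -27 − 704 + 6 = -725, attained at (3, 4).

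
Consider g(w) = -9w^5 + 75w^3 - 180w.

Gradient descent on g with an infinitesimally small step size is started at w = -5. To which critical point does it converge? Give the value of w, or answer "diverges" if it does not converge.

g'(w) = -45(w - 2)(w - 1)(w + 1)(w + 2), so g'(-5) = -22680.
Gradient descent moves in the -g' direction, i.e. w is increasing.
The nearest critical point in that direction is w = -2, where g'' = 540 > 0 (a local minimum). The iterate converges there.

-2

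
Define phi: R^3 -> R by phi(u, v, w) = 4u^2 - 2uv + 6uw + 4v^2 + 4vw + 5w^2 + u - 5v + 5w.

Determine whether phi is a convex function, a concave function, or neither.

phi is quadratic, so its Hessian is the constant matrix H = [[8, -2, 6], [-2, 8, 4], [6, 4, 10]].
Leading principal minors: 8, 60, 88.
All positive ⇒ H ≻ 0 ⇒ convex.

convex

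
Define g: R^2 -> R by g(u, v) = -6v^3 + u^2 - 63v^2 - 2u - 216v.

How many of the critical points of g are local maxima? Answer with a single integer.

0

g separates as a function of u plus a function of v, so ∇g=0 decouples.
∂g/∂u = 2(u - 1) = 0 at u ∈ {1}; ∂g/∂v = -18(v + 3)(v + 4) = 0 at v ∈ {-4, -3}.
The Hessian is diagonal: diag(g_uu, g_vv). Second derivatives: g_uu(1)=2; g_vv(-4)=18, g_vv(-3)=-18.
Local maxima occur where both diagonal entries negative: none. Count: 0.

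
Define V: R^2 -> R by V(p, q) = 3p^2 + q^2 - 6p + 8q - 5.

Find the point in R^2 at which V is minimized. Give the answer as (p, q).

V(p,q) separates as A(p) + B(q) − 5, so its minimum is min A + min B − 5.
A'(p) = 6p - 6 vanishes at p ∈ {1}; B'(q) = 2q + 8 vanishes at q ∈ {-4}.
Local minima of A (where A''>0): A(1)=-3. Local minima of B: B(-4)=-16.
So the global minimum of V is A(1) + B(-4) − 5 = -3 − 16 − 5 = -24, attained at (1, -4).

(1, -4)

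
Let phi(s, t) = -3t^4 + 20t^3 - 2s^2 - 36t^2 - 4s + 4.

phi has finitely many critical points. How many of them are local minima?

0

phi separates as a function of s plus a function of t, so ∇phi=0 decouples.
∂phi/∂s = -4(s + 1) = 0 at s ∈ {-1}; ∂phi/∂t = -12t(t - 3)(t - 2) = 0 at t ∈ {0, 2, 3}.
The Hessian is diagonal: diag(phi_ss, phi_tt). Second derivatives: phi_ss(-1)=-4; phi_tt(0)=-72, phi_tt(2)=24, phi_tt(3)=-36.
Local minima occur where both diagonal entries positive: none. Count: 0.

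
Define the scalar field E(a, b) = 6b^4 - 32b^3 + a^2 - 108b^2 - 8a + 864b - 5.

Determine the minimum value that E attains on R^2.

E(a,b) separates as P(a) + Q(b) − 5, so its minimum is min P + min Q − 5.
P'(a) = 2a - 8 vanishes at a ∈ {4}; Q'(b) = 24(b - 4)(b - 3)(b + 3) vanishes at b ∈ {-3, 3, 4}.
Local minima of P (where P''>0): P(4)=-16. Local minima of Q: Q(-3)=-2214, Q(4)=1216.
So the global minimum of E is P(4) + Q(-3) − 5 = -16 − 2214 − 5 = -2235, attained at (4, -3).

-2235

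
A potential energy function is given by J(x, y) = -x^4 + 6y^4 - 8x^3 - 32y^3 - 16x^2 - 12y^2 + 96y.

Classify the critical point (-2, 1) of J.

saddle point

The mixed partial ∂²J/∂x∂y is 0, so the Hessian at any point is diag(J_xx, J_yy) = diag(-4(3x^2 + 12x + 8), 24(3y^2 - 8y - 1)).
At (-2, 1): H = diag(16, -144).
The eigenvalues have opposite signs, so H is indefinite: a saddle point.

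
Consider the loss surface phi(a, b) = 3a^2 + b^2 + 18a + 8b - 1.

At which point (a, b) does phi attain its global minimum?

phi(a,b) separates as P(a) + Q(b) − 1, so its minimum is min P + min Q − 1.
P'(a) = 6a + 18 vanishes at a ∈ {-3}; Q'(b) = 2b + 8 vanishes at b ∈ {-4}.
Local minima of P (where P''>0): P(-3)=-27. Local minima of Q: Q(-4)=-16.
So the global minimum of phi is P(-3) + Q(-4) − 1 = -27 − 16 − 1 = -44, attained at (-3, -4).

(-3, -4)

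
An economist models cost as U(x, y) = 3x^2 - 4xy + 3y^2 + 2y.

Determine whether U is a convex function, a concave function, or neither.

U is quadratic, so its Hessian is the constant matrix H = [[6, -4], [-4, 6]].
det(H) = 20, tr(H) = 12.
det(H) > 0 and tr(H) > 0, so H is positive definite everywhere: convex.

convex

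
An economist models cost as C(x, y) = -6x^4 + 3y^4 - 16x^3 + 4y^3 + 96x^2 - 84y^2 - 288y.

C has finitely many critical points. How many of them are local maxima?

C separates as a function of x plus a function of y, so ∇C=0 decouples.
∂C/∂x = -24x(x - 2)(x + 4) = 0 at x ∈ {-4, 0, 2}; ∂C/∂y = 12(y - 4)(y + 2)(y + 3) = 0 at y ∈ {-3, -2, 4}.
The Hessian is diagonal: diag(C_xx, C_yy). Second derivatives: C_xx(-4)=-576, C_xx(0)=192, C_xx(2)=-288; C_yy(-3)=84, C_yy(-2)=-72, C_yy(4)=504.
Local maxima occur where both diagonal entries negative: (-4, -2), (2, -2). Count: 2.

2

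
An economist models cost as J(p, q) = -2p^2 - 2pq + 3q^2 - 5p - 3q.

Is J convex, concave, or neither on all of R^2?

neither

J is quadratic, so its Hessian is the constant matrix H = [[-4, -2], [-2, 6]].
det(H) = -28, tr(H) = 2.
det(H) < 0, so H is indefinite: neither convex nor concave.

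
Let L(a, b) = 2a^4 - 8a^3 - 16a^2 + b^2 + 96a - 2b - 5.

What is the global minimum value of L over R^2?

L(a,b) separates as P(a) + Q(b) − 5, so its minimum is min P + min Q − 5.
P'(a) = 8(a - 3)(a - 2)(a + 2) vanishes at a ∈ {-2, 2, 3}; Q'(b) = 2b - 2 vanishes at b ∈ {1}.
Local minima of P (where P''>0): P(-2)=-160, P(3)=90. Local minima of Q: Q(1)=-1.
So the global minimum of L is P(-2) + Q(1) − 5 = -160 − 1 − 5 = -166, attained at (-2, 1).

-166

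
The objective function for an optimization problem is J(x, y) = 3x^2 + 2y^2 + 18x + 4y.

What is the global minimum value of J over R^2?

-29

J(x,y) separates as P(x) + Q(y), so its minimum is min P + min Q.
P'(x) = 6x + 18 vanishes at x ∈ {-3}; Q'(y) = 4y + 4 vanishes at y ∈ {-1}.
Local minima of P (where P''>0): P(-3)=-27. Local minima of Q: Q(-1)=-2.
So the global minimum of J is P(-3) + Q(-1) = -27 − 2 = -29, attained at (-3, -1).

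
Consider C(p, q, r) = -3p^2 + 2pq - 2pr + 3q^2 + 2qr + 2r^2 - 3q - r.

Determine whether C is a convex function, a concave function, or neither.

neither

C is quadratic, so its Hessian is the constant matrix H = [[-6, 2, -2], [2, 6, 2], [-2, 2, 4]].
Leading principal minors: -6, -40, -176.
Neither pattern holds ⇒ H is indefinite ⇒ neither convex nor concave.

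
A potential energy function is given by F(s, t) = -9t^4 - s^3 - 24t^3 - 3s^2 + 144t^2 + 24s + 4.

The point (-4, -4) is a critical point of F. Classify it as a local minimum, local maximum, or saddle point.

saddle point

The mixed partial ∂²F/∂s∂t is 0, so the Hessian at any point is diag(F_ss, F_tt) = diag(-6(s + 1), 36(-3t^2 - 4t + 8)).
At (-4, -4): H = diag(18, -864).
The eigenvalues have opposite signs, so H is indefinite: a saddle point.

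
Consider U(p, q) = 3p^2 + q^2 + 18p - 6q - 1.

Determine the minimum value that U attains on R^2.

U(p,q) separates as A(p) + B(q) − 1, so its minimum is min A + min B − 1.
A'(p) = 6p + 18 vanishes at p ∈ {-3}; B'(q) = 2q - 6 vanishes at q ∈ {3}.
Local minima of A (where A''>0): A(-3)=-27. Local minima of B: B(3)=-9.
So the global minimum of U is A(-3) + B(3) − 1 = -27 − 9 − 1 = -37, attained at (-3, 3).

-37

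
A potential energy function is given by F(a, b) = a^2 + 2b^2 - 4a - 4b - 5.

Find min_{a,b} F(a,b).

-11

F(a,b) separates as P(a) + Q(b) − 5, so its minimum is min P + min Q − 5.
P'(a) = 2a - 4 vanishes at a ∈ {2}; Q'(b) = 4b - 4 vanishes at b ∈ {1}.
Local minima of P (where P''>0): P(2)=-4. Local minima of Q: Q(1)=-2.
So the global minimum of F is P(2) + Q(1) − 5 = -4 − 2 − 5 = -11, attained at (2, 1).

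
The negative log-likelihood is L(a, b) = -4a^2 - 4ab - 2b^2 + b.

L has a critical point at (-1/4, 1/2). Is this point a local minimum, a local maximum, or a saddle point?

The Hessian of L is constant: H = [[-8, -4], [-4, -4]].
det(H) = (-8)·(-4) − (-4)² = 16.
det(H) > 0 and tr(H) = -12 < 0, so H is negative definite and the point is a local maximum.

local maximum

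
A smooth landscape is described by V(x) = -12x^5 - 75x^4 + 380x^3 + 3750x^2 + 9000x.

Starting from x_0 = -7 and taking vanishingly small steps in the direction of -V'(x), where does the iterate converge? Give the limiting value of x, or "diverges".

-5

V'(x) = -60(x - 5)(x + 2)(x + 3)(x + 5), so V'(-7) = -28800.
Gradient descent moves in the -V' direction, i.e. x is increasing.
The nearest critical point in that direction is x = -5, where V'' = 3600 > 0 (a local minimum). The iterate converges there.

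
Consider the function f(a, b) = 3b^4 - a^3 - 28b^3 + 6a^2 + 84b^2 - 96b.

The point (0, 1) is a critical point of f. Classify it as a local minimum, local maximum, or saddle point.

local minimum

The mixed partial ∂²f/∂a∂b is 0, so the Hessian at any point is diag(f_aa, f_bb) = diag(6(-a + 2), 12(3b^2 - 14b + 14)).
At (0, 1): H = diag(12, 36).
Both eigenvalues are positive, so H is positive definite: a local minimum.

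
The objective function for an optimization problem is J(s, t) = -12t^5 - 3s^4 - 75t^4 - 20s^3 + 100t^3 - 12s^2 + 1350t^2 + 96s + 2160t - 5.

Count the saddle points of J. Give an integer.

6

J separates as a function of s plus a function of t, so ∇J=0 decouples.
∂J/∂s = -12(s - 1)(s + 2)(s + 4) = 0 at s ∈ {-4, -2, 1}; ∂J/∂t = -60(t - 3)(t + 1)(t + 3)(t + 4) = 0 at t ∈ {-4, -3, -1, 3}.
The Hessian is diagonal: diag(J_ss, J_tt). Second derivatives: J_ss(-4)=-120, J_ss(-2)=72, J_ss(1)=-180; J_tt(-4)=1260, J_tt(-3)=-720, J_tt(-1)=1440, J_tt(3)=-10080.
Saddle points occur where the two diagonal entries have opposite signs: (-4, -4), (-4, -1), (-2, -3), (-2, 3), (1, -4), (1, -1). Count: 6.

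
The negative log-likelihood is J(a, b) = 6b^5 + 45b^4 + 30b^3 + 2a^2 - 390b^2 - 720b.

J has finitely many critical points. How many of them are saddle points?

2

J separates as a function of a plus a function of b, so ∇J=0 decouples.
∂J/∂a = 4a = 0 at a ∈ {0}; ∂J/∂b = 30(b - 2)(b + 1)(b + 3)(b + 4) = 0 at b ∈ {-4, -3, -1, 2}.
The Hessian is diagonal: diag(J_aa, J_bb). Second derivatives: J_aa(0)=4; J_bb(-4)=-540, J_bb(-3)=300, J_bb(-1)=-540, J_bb(2)=2700.
Saddle points occur where the two diagonal entries have opposite signs: (0, -4), (0, -1). Count: 2.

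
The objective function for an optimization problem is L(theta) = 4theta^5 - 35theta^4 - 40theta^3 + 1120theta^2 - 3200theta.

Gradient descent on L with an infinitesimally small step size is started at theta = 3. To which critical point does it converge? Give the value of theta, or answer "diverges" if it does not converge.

2

L'(theta) = 20(theta - 5)(theta - 4)(theta - 2)(theta + 4), so L'(3) = 280.
Gradient descent moves in the -L' direction, i.e. theta is decreasing.
The nearest critical point in that direction is theta = 2, where L'' = 720 > 0 (a local minimum). The iterate converges there.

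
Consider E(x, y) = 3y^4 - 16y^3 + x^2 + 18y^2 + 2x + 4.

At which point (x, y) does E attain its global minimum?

E(x,y) separates as P(x) + Q(y) + 4, so its minimum is min P + min Q + 4.
P'(x) = 2x + 2 vanishes at x ∈ {-1}; Q'(y) = 12y(y - 3)(y - 1) vanishes at y ∈ {0, 1, 3}.
Local minima of P (where P''>0): P(-1)=-1. Local minima of Q: Q(0)=0, Q(3)=-27.
So the global minimum of E is P(-1) + Q(3) + 4 = -1 − 27 + 4 = -24, attained at (-1, 3).

(-1, 3)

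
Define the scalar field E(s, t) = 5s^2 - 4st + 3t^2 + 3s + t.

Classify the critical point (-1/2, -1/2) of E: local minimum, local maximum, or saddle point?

The Hessian of E is constant: H = [[10, -4], [-4, 6]].
det(H) = 10·6 − (-4)² = 44.
det(H) > 0 and tr(H) = 16 > 0, so H is positive definite and the point is a local minimum.

local minimum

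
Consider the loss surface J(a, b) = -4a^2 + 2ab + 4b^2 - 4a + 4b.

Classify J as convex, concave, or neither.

neither

J is quadratic, so its Hessian is the constant matrix H = [[-8, 2], [2, 8]].
det(H) = -68, tr(H) = 0.
det(H) < 0, so H is indefinite: neither convex nor concave.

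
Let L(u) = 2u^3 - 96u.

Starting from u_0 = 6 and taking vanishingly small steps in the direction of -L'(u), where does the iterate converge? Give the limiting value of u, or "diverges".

4

L'(u) = 6(u - 4)(u + 4), so L'(6) = 120.
Gradient descent moves in the -L' direction, i.e. u is decreasing.
The nearest critical point in that direction is u = 4, where L'' = 48 > 0 (a local minimum). The iterate converges there.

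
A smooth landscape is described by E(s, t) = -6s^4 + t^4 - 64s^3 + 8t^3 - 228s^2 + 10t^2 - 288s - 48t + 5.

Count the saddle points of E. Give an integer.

5

E separates as a function of s plus a function of t, so ∇E=0 decouples.
∂E/∂s = -24(s + 1)(s + 3)(s + 4) = 0 at s ∈ {-4, -3, -1}; ∂E/∂t = 4(t - 1)(t + 3)(t + 4) = 0 at t ∈ {-4, -3, 1}.
The Hessian is diagonal: diag(E_ss, E_tt). Second derivatives: E_ss(-4)=-72, E_ss(-3)=48, E_ss(-1)=-144; E_tt(-4)=20, E_tt(-3)=-16, E_tt(1)=80.
Saddle points occur where the two diagonal entries have opposite signs: (-4, -4), (-4, 1), (-3, -3), (-1, -4), (-1, 1). Count: 5.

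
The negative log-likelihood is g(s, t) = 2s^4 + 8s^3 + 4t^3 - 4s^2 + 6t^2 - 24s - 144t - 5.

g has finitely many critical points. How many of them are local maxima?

g separates as a function of s plus a function of t, so ∇g=0 decouples.
∂g/∂s = 8(s - 1)(s + 1)(s + 3) = 0 at s ∈ {-3, -1, 1}; ∂g/∂t = 12(t - 3)(t + 4) = 0 at t ∈ {-4, 3}.
The Hessian is diagonal: diag(g_ss, g_tt). Second derivatives: g_ss(-3)=64, g_ss(-1)=-32, g_ss(1)=64; g_tt(-4)=-84, g_tt(3)=84.
Local maxima occur where both diagonal entries negative: (-1, -4). Count: 1.

1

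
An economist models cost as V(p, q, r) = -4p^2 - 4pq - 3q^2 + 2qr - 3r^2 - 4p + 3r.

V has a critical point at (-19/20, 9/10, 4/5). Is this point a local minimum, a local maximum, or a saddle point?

local maximum

The Hessian is constant: H = [[-8, -4, 0], [-4, -6, 2], [0, 2, -6]].
Leading principal minors: Δ₁ = -8, Δ₂ = 32, Δ₃ = -160.
The minors alternate sign starting negative (−, +, −), so H is negative definite: a local maximum.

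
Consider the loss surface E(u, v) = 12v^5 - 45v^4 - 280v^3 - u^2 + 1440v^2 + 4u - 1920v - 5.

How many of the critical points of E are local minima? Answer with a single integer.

E separates as a function of u plus a function of v, so ∇E=0 decouples.
∂E/∂u = -2(u - 2) = 0 at u ∈ {2}; ∂E/∂v = 60(v - 4)(v - 2)(v - 1)(v + 4) = 0 at v ∈ {-4, 1, 2, 4}.
The Hessian is diagonal: diag(E_uu, E_vv). Second derivatives: E_uu(2)=-2; E_vv(-4)=-14400, E_vv(1)=900, E_vv(2)=-720, E_vv(4)=2880.
Local minima occur where both diagonal entries positive: none. Count: 0.

0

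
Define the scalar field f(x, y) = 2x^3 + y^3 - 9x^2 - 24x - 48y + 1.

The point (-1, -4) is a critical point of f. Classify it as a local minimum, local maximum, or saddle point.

local maximum

The mixed partial ∂²f/∂x∂y is 0, so the Hessian at any point is diag(f_xx, f_yy) = diag(6(2x - 3), 6y).
At (-1, -4): H = diag(-30, -24).
Both eigenvalues are negative, so H is negative definite: a local maximum.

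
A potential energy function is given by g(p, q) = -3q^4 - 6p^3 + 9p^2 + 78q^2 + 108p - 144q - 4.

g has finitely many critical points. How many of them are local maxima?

g separates as a function of p plus a function of q, so ∇g=0 decouples.
∂g/∂p = -18(p - 3)(p + 2) = 0 at p ∈ {-2, 3}; ∂g/∂q = -12(q - 3)(q - 1)(q + 4) = 0 at q ∈ {-4, 1, 3}.
The Hessian is diagonal: diag(g_pp, g_qq). Second derivatives: g_pp(-2)=90, g_pp(3)=-90; g_qq(-4)=-420, g_qq(1)=120, g_qq(3)=-168.
Local maxima occur where both diagonal entries negative: (3, -4), (3, 3). Count: 2.

2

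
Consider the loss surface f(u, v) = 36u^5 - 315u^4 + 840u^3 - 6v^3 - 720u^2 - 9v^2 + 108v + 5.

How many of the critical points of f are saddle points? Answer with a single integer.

4

f separates as a function of u plus a function of v, so ∇f=0 decouples.
∂f/∂u = 180u(u - 4)(u - 2)(u - 1) = 0 at u ∈ {0, 1, 2, 4}; ∂f/∂v = -18(v - 2)(v + 3) = 0 at v ∈ {-3, 2}.
The Hessian is diagonal: diag(f_uu, f_vv). Second derivatives: f_uu(0)=-1440, f_uu(1)=540, f_uu(2)=-720, f_uu(4)=4320; f_vv(-3)=90, f_vv(2)=-90.
Saddle points occur where the two diagonal entries have opposite signs: (0, -3), (1, 2), (2, -3), (4, 2). Count: 4.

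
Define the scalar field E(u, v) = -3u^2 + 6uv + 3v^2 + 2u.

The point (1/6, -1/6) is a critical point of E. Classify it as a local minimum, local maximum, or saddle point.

saddle point

The Hessian of E is constant: H = [[-6, 6], [6, 6]].
det(H) = (-6)·6 − 6² = -72.
Since det(H) < 0, H is indefinite and the critical point is a saddle point.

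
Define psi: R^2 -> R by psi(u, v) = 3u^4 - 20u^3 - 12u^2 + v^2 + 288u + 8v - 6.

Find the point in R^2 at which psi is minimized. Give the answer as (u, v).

(-2, -4)

psi(u,v) separates as P(u) + Q(v) − 6, so its minimum is min P + min Q − 6.
P'(u) = 12(u - 4)(u - 3)(u + 2) vanishes at u ∈ {-2, 3, 4}; Q'(v) = 2v + 8 vanishes at v ∈ {-4}.
Local minima of P (where P''>0): P(-2)=-416, P(4)=448. Local minima of Q: Q(-4)=-16.
So the global minimum of psi is P(-2) + Q(-4) − 6 = -416 − 16 − 6 = -438, attained at (-2, -4).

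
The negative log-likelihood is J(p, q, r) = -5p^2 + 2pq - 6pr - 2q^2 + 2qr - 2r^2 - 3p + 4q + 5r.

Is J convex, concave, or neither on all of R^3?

J is quadratic, so its Hessian is the constant matrix H = [[-10, 2, -6], [2, -4, 2], [-6, 2, -4]].
Leading principal minors: -10, 36, -8.
Signs alternate −, +, − ⇒ H ≺ 0 ⇒ concave.

concave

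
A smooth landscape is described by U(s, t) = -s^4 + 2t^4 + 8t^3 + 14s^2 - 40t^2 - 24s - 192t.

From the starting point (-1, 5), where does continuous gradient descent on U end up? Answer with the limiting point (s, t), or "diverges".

U is separable, so gradient descent decouples: s follows -∂U/∂s, t follows -∂U/∂t.
∂U/∂s = -4(s - 2)(s - 1)(s + 3); at s=-1 this is -48, so s increases.
∂U/∂t = 8(t - 3)(t + 2)(t + 4); at t=5 this is 1008, so t decreases.
s converges to its nearest critical value 1 (a local min of the s-part); t converges to 3. The iterate converges to (1, 3).

(1, 3)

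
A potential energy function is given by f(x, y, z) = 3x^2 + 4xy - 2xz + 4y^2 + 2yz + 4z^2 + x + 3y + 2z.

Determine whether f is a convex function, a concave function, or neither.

convex

f is quadratic, so its Hessian is the constant matrix H = [[6, 4, -2], [4, 8, 2], [-2, 2, 8]].
Leading principal minors: 6, 32, 168.
All positive ⇒ H ≻ 0 ⇒ convex.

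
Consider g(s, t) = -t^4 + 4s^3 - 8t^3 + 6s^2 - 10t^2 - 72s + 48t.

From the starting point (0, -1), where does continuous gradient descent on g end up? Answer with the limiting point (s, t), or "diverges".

g is separable, so gradient descent decouples: s follows -∂g/∂s, t follows -∂g/∂t.
∂g/∂s = 12(s - 2)(s + 3); at s=0 this is -72, so s increases.
∂g/∂t = -4(t - 1)(t + 3)(t + 4); at t=-1 this is 48, so t decreases.
s converges to its nearest critical value 2 (a local min of the s-part); t converges to -3. The iterate converges to (2, -3).

(2, -3)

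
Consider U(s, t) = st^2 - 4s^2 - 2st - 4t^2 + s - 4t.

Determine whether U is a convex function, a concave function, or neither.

The term st^2 is cubic, so the Hessian is not constant.
∂²U/∂t² = 2s - 8, which takes both signs as s varies (negative for sufficiently negative s). A diagonal entry of the Hessian changing sign means the Hessian is neither positive- nor negative-semidefinite on all of R^2.

neither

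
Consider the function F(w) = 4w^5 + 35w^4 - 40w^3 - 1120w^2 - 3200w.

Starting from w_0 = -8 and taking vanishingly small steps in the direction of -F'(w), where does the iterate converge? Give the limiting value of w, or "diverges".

diverges

F'(w) = 20(w - 4)(w + 2)(w + 4)(w + 5), so F'(-8) = 17280.
Gradient descent moves in the -F' direction, i.e. w is decreasing.
There is no critical point below w=-8, and F' keeps the same sign, so the iterate runs off to −∞.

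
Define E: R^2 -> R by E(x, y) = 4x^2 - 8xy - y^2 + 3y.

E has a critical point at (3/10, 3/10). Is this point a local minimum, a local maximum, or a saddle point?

The Hessian of E is constant: H = [[8, -8], [-8, -2]].
det(H) = 8·(-2) − (-8)² = -80.
Since det(H) < 0, H is indefinite and the critical point is a saddle point.

saddle point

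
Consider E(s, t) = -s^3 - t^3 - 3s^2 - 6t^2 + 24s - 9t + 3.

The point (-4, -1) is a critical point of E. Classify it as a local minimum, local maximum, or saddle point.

saddle point

The mixed partial ∂²E/∂s∂t is 0, so the Hessian at any point is diag(E_ss, E_tt) = diag(-6(s + 1), -6(t + 2)).
At (-4, -1): H = diag(18, -6).
The eigenvalues have opposite signs, so H is indefinite: a saddle point.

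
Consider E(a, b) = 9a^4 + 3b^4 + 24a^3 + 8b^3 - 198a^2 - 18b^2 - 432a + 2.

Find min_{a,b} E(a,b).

E(a,b) separates as P(a) + Q(b) + 2, so its minimum is min P + min Q + 2.
P'(a) = 36(a - 3)(a + 1)(a + 4) vanishes at a ∈ {-4, -1, 3}; Q'(b) = 12b(b - 1)(b + 3) vanishes at b ∈ {-3, 0, 1}.
Local minima of P (where P''>0): P(-4)=-672, P(3)=-1701. Local minima of Q: Q(-3)=-135, Q(1)=-7.
So the global minimum of E is P(3) + Q(-3) + 2 = -1701 − 135 + 2 = -1834, attained at (3, -3).

-1834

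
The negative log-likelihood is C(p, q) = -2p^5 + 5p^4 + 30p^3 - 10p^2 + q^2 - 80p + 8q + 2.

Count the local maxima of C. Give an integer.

C separates as a function of p plus a function of q, so ∇C=0 decouples.
∂C/∂p = -10(p - 4)(p - 1)(p + 1)(p + 2) = 0 at p ∈ {-2, -1, 1, 4}; ∂C/∂q = 2(q + 4) = 0 at q ∈ {-4}.
The Hessian is diagonal: diag(C_pp, C_qq). Second derivatives: C_pp(-2)=180, C_pp(-1)=-100, C_pp(1)=180, C_pp(4)=-900; C_qq(-4)=2.
Local maxima occur where both diagonal entries negative: none. Count: 0.

0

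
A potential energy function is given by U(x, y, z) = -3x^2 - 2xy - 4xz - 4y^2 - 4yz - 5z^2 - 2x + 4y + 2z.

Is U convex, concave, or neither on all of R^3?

U is quadratic, so its Hessian is the constant matrix H = [[-6, -2, -4], [-2, -8, -4], [-4, -4, -10]].
Leading principal minors: -6, 44, -280.
Signs alternate −, +, − ⇒ H ≺ 0 ⇒ concave.

concave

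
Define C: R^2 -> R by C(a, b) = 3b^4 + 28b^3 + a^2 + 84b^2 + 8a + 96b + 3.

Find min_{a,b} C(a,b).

C(a,b) separates as P(a) + Q(b) + 3, so its minimum is min P + min Q + 3.
P'(a) = 2a + 8 vanishes at a ∈ {-4}; Q'(b) = 12(b + 1)(b + 2)(b + 4) vanishes at b ∈ {-4, -2, -1}.
Local minima of P (where P''>0): P(-4)=-16. Local minima of Q: Q(-4)=-64, Q(-1)=-37.
So the global minimum of C is P(-4) + Q(-4) + 3 = -16 − 64 + 3 = -77, attained at (-4, -4).

-77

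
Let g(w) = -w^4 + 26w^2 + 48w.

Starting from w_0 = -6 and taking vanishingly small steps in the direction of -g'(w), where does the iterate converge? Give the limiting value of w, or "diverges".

g'(w) = -4(w - 4)(w + 1)(w + 3), so g'(-6) = 600.
Gradient descent moves in the -g' direction, i.e. w is decreasing.
There is no critical point below w=-6, and g' keeps the same sign, so the iterate runs off to −∞.

diverges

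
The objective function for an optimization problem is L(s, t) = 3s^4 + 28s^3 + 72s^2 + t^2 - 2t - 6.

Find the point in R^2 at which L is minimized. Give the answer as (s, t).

L(s,t) separates as P(s) + Q(t) − 6, so its minimum is min P + min Q − 6.
P'(s) = 12s(s + 3)(s + 4) vanishes at s ∈ {-4, -3, 0}; Q'(t) = 2(t - 1) vanishes at t ∈ {1}.
Local minima of P (where P''>0): P(-4)=128, P(0)=0. Local minima of Q: Q(1)=-1.
So the global minimum of L is P(0) + Q(1) − 6 = 0 − 1 − 6 = -7, attained at (0, 1).

(0, 1)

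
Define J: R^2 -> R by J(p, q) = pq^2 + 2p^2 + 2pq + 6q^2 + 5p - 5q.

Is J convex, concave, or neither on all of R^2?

The term pq^2 is cubic, so the Hessian is not constant.
∂²J/∂q² = 2p + 12, which takes both signs as p varies (negative for sufficiently negative p). A diagonal entry of the Hessian changing sign means the Hessian is neither positive- nor negative-semidefinite on all of R^2.

neither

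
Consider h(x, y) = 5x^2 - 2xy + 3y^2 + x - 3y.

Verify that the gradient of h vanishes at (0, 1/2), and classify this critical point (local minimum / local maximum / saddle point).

local minimum

∇h = (10x - 2y + 1, -2x + 6y - 3); substituting (0, 1/2) gives ∇h = (0, 0), so (0, 1/2) is indeed a critical point.
The Hessian of h is constant: H = [[10, -2], [-2, 6]].
det(H) = 10·6 − (-2)² = 56.
det(H) > 0 and tr(H) = 16 > 0, so H is positive definite and the point is a local minimum.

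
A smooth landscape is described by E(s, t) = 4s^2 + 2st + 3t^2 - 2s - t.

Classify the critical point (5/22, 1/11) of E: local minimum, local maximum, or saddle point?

local minimum

The Hessian of E is constant: H = [[8, 2], [2, 6]].
det(H) = 8·6 − 2² = 44.
det(H) > 0 and tr(H) = 14 > 0, so H is positive definite and the point is a local minimum.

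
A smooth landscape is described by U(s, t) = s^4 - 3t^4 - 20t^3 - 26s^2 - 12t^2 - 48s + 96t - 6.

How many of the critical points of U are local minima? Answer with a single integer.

U separates as a function of s plus a function of t, so ∇U=0 decouples.
∂U/∂s = 4(s - 4)(s + 1)(s + 3) = 0 at s ∈ {-3, -1, 4}; ∂U/∂t = -12(t - 1)(t + 2)(t + 4) = 0 at t ∈ {-4, -2, 1}.
The Hessian is diagonal: diag(U_ss, U_tt). Second derivatives: U_ss(-3)=56, U_ss(-1)=-40, U_ss(4)=140; U_tt(-4)=-120, U_tt(-2)=72, U_tt(1)=-180.
Local minima occur where both diagonal entries positive: (-3, -2), (4, -2). Count: 2.

2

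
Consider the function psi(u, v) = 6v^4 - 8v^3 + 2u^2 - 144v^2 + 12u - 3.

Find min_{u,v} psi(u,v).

psi(u,v) separates as P(u) + Q(v) − 3, so its minimum is min P + min Q − 3.
P'(u) = 4u + 12 vanishes at u ∈ {-3}; Q'(v) = 24v(v - 4)(v + 3) vanishes at v ∈ {-3, 0, 4}.
Local minima of P (where P''>0): P(-3)=-18. Local minima of Q: Q(-3)=-594, Q(4)=-1280.
So the global minimum of psi is P(-3) + Q(4) − 3 = -18 − 1280 − 3 = -1301, attained at (-3, 4).

-1301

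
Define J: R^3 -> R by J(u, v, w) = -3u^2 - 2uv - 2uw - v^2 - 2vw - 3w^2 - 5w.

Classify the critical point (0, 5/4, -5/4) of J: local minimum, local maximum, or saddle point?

The Hessian is constant: H = [[-6, -2, -2], [-2, -2, -2], [-2, -2, -6]].
Leading principal minors: Δ₁ = -6, Δ₂ = 8, Δ₃ = -32.
The minors alternate sign starting negative (−, +, −), so H is negative definite: a local maximum.

local maximum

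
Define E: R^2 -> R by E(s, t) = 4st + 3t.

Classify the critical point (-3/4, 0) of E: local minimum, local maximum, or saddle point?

saddle point

The Hessian of E is constant: H = [[0, 4], [4, 0]].
det(H) = 0·0 − 4² = -16.
Since det(H) < 0, H is indefinite and the critical point is a saddle point.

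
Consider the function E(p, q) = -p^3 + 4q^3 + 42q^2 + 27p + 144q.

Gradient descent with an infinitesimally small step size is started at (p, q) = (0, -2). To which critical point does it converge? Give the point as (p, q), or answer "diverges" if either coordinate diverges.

E is separable, so gradient descent decouples: p follows -∂E/∂p, q follows -∂E/∂q.
∂E/∂p = -3(p - 3)(p + 3); at p=0 this is 27, so p decreases.
∂E/∂q = 12(q + 3)(q + 4); at q=-2 this is 24, so q decreases.
p converges to its nearest critical value -3 (a local min of the p-part); q converges to -3. The iterate converges to (-3, -3).

(-3, -3)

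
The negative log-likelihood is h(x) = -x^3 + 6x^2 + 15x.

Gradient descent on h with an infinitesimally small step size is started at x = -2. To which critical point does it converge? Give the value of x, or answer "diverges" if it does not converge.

-1

h'(x) = -3(x - 5)(x + 1), so h'(-2) = -21.
Gradient descent moves in the -h' direction, i.e. x is increasing.
The nearest critical point in that direction is x = -1, where h'' = 18 > 0 (a local minimum). The iterate converges there.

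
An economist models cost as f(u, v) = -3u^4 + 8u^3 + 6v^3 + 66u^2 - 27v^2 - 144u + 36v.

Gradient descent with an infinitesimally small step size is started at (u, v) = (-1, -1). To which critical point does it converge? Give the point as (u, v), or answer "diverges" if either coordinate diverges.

f is separable, so gradient descent decouples: u follows -∂f/∂u, v follows -∂f/∂v.
∂f/∂u = -12(u - 4)(u - 1)(u + 3); at u=-1 this is -240, so u increases.
∂f/∂v = 18(v - 2)(v - 1); at v=-1 this is 108, so v decreases.
The v-coordinate has no critical point in that direction and runs off to infinity.

diverges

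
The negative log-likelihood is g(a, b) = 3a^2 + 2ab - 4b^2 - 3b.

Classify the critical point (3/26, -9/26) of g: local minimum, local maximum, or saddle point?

saddle point

The Hessian of g is constant: H = [[6, 2], [2, -8]].
det(H) = 6·(-8) − 2² = -52.
Since det(H) < 0, H is indefinite and the critical point is a saddle point.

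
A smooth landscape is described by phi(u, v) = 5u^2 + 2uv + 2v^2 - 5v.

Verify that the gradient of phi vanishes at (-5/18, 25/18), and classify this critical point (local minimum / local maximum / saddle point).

∇phi = (10u + 2v, 2u + 4v - 5); substituting (-5/18, 25/18) gives ∇phi = (0, 0), so (-5/18, 25/18) is indeed a critical point.
The Hessian of phi is constant: H = [[10, 2], [2, 4]].
det(H) = 10·4 − 2² = 36.
det(H) > 0 and tr(H) = 14 > 0, so H is positive definite and the point is a local minimum.

local minimum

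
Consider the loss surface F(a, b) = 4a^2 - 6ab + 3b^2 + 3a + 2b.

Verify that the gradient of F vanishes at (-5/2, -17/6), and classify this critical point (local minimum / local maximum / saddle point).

local minimum

∇F = (8a - 6b + 3, -6a + 6b + 2); substituting (-5/2, -17/6) gives ∇F = (0, 0), so (-5/2, -17/6) is indeed a critical point.
The Hessian of F is constant: H = [[8, -6], [-6, 6]].
det(H) = 8·6 − (-6)² = 12.
det(H) > 0 and tr(H) = 14 > 0, so H is positive definite and the point is a local minimum.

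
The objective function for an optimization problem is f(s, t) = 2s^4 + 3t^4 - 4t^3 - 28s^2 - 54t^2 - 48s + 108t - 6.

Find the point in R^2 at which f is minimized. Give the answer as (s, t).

(3, -3)

f(s,t) separates as P(s) + Q(t) − 6, so its minimum is min P + min Q − 6.
P'(s) = 8(s - 3)(s + 1)(s + 2) vanishes at s ∈ {-2, -1, 3}; Q'(t) = 12(t - 3)(t - 1)(t + 3) vanishes at t ∈ {-3, 1, 3}.
Local minima of P (where P''>0): P(-2)=16, P(3)=-234. Local minima of Q: Q(-3)=-459, Q(3)=-27.
So the global minimum of f is P(3) + Q(-3) − 6 = -234 − 459 − 6 = -699, attained at (3, -3).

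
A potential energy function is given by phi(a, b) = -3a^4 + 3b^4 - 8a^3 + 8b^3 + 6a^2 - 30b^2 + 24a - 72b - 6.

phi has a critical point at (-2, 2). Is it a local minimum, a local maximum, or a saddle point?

saddle point

The mixed partial ∂²phi/∂a∂b is 0, so the Hessian at any point is diag(phi_aa, phi_bb) = diag(12(-3a^2 - 4a + 1), 12(3b^2 + 4b - 5)).
At (-2, 2): H = diag(-36, 180).
The eigenvalues have opposite signs, so H is indefinite: a saddle point.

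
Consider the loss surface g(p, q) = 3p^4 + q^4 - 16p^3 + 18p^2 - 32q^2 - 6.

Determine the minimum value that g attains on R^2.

g(p,q) separates as A(p) + B(q) − 6, so its minimum is min A + min B − 6.
A'(p) = 12p(p - 3)(p - 1) vanishes at p ∈ {0, 1, 3}; B'(q) = 4q(q - 4)(q + 4) vanishes at q ∈ {-4, 0, 4}.
Local minima of A (where A''>0): A(0)=0, A(3)=-27. Local minima of B: B(-4)=-256, B(4)=-256.
So the global minimum of g is A(3) + B(-4) − 6 = -27 − 256 − 6 = -289, attained at (3, -4).

-289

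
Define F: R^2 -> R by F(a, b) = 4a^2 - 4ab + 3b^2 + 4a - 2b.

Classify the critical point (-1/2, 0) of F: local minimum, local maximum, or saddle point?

The Hessian of F is constant: H = [[8, -4], [-4, 6]].
det(H) = 8·6 − (-4)² = 32.
det(H) > 0 and tr(H) = 14 > 0, so H is positive definite and the point is a local minimum.

local minimum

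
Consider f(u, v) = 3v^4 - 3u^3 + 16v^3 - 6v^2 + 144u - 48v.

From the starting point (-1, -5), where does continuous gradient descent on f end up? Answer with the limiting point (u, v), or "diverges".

(-4, -4)

f is separable, so gradient descent decouples: u follows -∂f/∂u, v follows -∂f/∂v.
∂f/∂u = -9(u - 4)(u + 4); at u=-1 this is 135, so u decreases.
∂f/∂v = 12(v - 1)(v + 1)(v + 4); at v=-5 this is -288, so v increases.
u converges to its nearest critical value -4 (a local min of the u-part); v converges to -4. The iterate converges to (-4, -4).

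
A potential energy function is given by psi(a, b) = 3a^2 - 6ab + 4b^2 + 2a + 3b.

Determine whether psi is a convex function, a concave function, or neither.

convex

psi is quadratic, so its Hessian is the constant matrix H = [[6, -6], [-6, 8]].
det(H) = 12, tr(H) = 14.
det(H) > 0 and tr(H) > 0, so H is positive definite everywhere: convex.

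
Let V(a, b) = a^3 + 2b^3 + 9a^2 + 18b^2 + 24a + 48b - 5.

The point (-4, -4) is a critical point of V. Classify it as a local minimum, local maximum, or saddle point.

The mixed partial ∂²V/∂a∂b is 0, so the Hessian at any point is diag(V_aa, V_bb) = diag(6(a + 3), 12(b + 3)).
At (-4, -4): H = diag(-6, -12).
Both eigenvalues are negative, so H is negative definite: a local maximum.

local maximum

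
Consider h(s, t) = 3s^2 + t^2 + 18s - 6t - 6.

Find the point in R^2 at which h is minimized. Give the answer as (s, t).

(-3, 3)

h(s,t) separates as P(s) + Q(t) − 6, so its minimum is min P + min Q − 6.
P'(s) = 6s + 18 vanishes at s ∈ {-3}; Q'(t) = 2(t - 3) vanishes at t ∈ {3}.
Local minima of P (where P''>0): P(-3)=-27. Local minima of Q: Q(3)=-9.
So the global minimum of h is P(-3) + Q(3) − 6 = -27 − 9 − 6 = -42, attained at (-3, 3).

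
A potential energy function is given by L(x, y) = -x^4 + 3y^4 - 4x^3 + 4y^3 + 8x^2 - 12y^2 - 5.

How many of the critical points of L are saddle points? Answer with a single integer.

5

L separates as a function of x plus a function of y, so ∇L=0 decouples.
∂L/∂x = -4x(x - 1)(x + 4) = 0 at x ∈ {-4, 0, 1}; ∂L/∂y = 12y(y - 1)(y + 2) = 0 at y ∈ {-2, 0, 1}.
The Hessian is diagonal: diag(L_xx, L_yy). Second derivatives: L_xx(-4)=-80, L_xx(0)=16, L_xx(1)=-20; L_yy(-2)=72, L_yy(0)=-24, L_yy(1)=36.
Saddle points occur where the two diagonal entries have opposite signs: (-4, -2), (-4, 1), (0, 0), (1, -2), (1, 1). Count: 5.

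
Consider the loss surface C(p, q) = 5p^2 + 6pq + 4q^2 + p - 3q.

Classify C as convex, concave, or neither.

C is quadratic, so its Hessian is the constant matrix H = [[10, 6], [6, 8]].
det(H) = 44, tr(H) = 18.
det(H) > 0 and tr(H) > 0, so H is positive definite everywhere: convex.

convex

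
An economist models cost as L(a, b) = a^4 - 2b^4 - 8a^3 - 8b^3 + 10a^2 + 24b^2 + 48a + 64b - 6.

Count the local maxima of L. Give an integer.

2

L separates as a function of a plus a function of b, so ∇L=0 decouples.
∂L/∂a = 4(a - 4)(a - 3)(a + 1) = 0 at a ∈ {-1, 3, 4}; ∂L/∂b = -8(b - 2)(b + 1)(b + 4) = 0 at b ∈ {-4, -1, 2}.
The Hessian is diagonal: diag(L_aa, L_bb). Second derivatives: L_aa(-1)=80, L_aa(3)=-16, L_aa(4)=20; L_bb(-4)=-144, L_bb(-1)=72, L_bb(2)=-144.
Local maxima occur where both diagonal entries negative: (3, -4), (3, 2). Count: 2.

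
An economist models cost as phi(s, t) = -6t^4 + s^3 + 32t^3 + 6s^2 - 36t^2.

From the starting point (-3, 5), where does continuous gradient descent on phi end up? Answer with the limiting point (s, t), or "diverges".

diverges

phi is separable, so gradient descent decouples: s follows -∂phi/∂s, t follows -∂phi/∂t.
∂phi/∂s = 3s(s + 4); at s=-3 this is -9, so s increases.
∂phi/∂t = -24t(t - 3)(t - 1); at t=5 this is -960, so t increases.
The t-coordinate has no critical point in that direction and runs off to infinity.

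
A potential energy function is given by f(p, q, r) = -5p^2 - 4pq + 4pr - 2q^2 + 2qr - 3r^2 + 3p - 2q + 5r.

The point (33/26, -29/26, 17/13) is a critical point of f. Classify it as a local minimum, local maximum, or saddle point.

local maximum

The Hessian is constant: H = [[-10, -4, 4], [-4, -4, 2], [4, 2, -6]].
Leading principal minors: Δ₁ = -10, Δ₂ = 24, Δ₃ = -104.
The minors alternate sign starting negative (−, +, −), so H is negative definite: a local maximum.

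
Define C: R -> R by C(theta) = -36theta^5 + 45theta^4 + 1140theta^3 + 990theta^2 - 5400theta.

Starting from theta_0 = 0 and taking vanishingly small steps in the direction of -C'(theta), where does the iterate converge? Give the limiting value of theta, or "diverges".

C'(theta) = -180(theta - 5)(theta - 1)(theta + 2)(theta + 3), so C'(0) = -5400.
Gradient descent moves in the -C' direction, i.e. theta is increasing.
The nearest critical point in that direction is theta = 1, where C'' = 8640 > 0 (a local minimum). The iterate converges there.

1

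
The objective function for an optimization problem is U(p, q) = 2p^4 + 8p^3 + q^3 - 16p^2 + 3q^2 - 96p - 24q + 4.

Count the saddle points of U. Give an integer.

3

U separates as a function of p plus a function of q, so ∇U=0 decouples.
∂U/∂p = 8(p - 2)(p + 2)(p + 3) = 0 at p ∈ {-3, -2, 2}; ∂U/∂q = 3(q - 2)(q + 4) = 0 at q ∈ {-4, 2}.
The Hessian is diagonal: diag(U_pp, U_qq). Second derivatives: U_pp(-3)=40, U_pp(-2)=-32, U_pp(2)=160; U_qq(-4)=-18, U_qq(2)=18.
Saddle points occur where the two diagonal entries have opposite signs: (-3, -4), (-2, 2), (2, -4). Count: 3.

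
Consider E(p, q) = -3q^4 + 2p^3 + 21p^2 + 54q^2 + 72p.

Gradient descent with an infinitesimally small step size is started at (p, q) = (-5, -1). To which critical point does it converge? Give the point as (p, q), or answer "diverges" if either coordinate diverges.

diverges

E is separable, so gradient descent decouples: p follows -∂E/∂p, q follows -∂E/∂q.
∂E/∂p = 6(p + 3)(p + 4); at p=-5 this is 12, so p decreases.
∂E/∂q = -12q(q - 3)(q + 3); at q=-1 this is -96, so q increases.
The p-coordinate has no critical point in that direction and runs off to infinity.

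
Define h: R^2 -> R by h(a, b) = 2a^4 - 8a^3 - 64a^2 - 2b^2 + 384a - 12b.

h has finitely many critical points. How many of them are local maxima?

h separates as a function of a plus a function of b, so ∇h=0 decouples.
∂h/∂a = 8(a - 4)(a - 3)(a + 4) = 0 at a ∈ {-4, 3, 4}; ∂h/∂b = -4(b + 3) = 0 at b ∈ {-3}.
The Hessian is diagonal: diag(h_aa, h_bb). Second derivatives: h_aa(-4)=448, h_aa(3)=-56, h_aa(4)=64; h_bb(-3)=-4.
Local maxima occur where both diagonal entries negative: (3, -3). Count: 1.

1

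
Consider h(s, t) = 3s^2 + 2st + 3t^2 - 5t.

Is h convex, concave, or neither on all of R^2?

convex

h is quadratic, so its Hessian is the constant matrix H = [[6, 2], [2, 6]].
det(H) = 32, tr(H) = 12.
det(H) > 0 and tr(H) > 0, so H is positive definite everywhere: convex.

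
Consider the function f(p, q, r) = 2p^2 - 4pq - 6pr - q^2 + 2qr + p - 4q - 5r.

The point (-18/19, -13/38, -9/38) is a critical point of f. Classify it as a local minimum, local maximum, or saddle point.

saddle point

The Hessian is constant: H = [[4, -4, -6], [-4, -2, 2], [-6, 2, 0]].
Leading principal minors: Δ₁ = 4, Δ₂ = -24, Δ₃ = 152.
The minors fit neither the all-positive nor the alternating-sign pattern, so H is indefinite: a saddle point.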